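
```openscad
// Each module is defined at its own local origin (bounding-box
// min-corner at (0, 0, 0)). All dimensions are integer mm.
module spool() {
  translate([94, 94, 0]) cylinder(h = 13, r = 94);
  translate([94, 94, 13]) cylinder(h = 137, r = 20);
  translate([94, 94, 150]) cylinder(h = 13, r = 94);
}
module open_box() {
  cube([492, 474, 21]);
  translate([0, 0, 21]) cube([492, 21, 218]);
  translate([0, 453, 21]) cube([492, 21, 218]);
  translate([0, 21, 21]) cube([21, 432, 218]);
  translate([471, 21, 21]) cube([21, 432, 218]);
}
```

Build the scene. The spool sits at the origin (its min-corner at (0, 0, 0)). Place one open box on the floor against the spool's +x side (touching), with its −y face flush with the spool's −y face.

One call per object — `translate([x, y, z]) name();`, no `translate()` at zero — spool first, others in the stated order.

spool();
translate([188, 0, 0]) open_box();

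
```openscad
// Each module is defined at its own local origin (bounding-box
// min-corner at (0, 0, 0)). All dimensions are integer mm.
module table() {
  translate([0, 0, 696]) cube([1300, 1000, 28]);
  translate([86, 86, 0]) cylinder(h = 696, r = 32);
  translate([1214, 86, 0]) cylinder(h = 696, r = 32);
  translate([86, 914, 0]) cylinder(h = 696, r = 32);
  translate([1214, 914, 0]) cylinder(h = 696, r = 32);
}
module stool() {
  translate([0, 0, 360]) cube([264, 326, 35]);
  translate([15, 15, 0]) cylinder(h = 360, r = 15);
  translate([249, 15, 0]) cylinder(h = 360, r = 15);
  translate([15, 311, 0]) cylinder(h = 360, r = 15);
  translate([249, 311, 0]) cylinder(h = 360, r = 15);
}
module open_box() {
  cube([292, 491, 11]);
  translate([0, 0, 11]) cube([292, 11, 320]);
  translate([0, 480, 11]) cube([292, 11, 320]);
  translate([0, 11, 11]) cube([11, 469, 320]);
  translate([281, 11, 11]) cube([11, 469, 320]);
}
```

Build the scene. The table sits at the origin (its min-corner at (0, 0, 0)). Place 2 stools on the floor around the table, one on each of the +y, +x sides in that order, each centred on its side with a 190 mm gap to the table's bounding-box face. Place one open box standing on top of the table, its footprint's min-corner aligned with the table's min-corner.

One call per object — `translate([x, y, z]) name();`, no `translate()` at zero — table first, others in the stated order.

table();
translate([518, 1190, 0]) stool();
translate([1490, 337, 0]) stool();
translate([0, 0, 724]) open_box();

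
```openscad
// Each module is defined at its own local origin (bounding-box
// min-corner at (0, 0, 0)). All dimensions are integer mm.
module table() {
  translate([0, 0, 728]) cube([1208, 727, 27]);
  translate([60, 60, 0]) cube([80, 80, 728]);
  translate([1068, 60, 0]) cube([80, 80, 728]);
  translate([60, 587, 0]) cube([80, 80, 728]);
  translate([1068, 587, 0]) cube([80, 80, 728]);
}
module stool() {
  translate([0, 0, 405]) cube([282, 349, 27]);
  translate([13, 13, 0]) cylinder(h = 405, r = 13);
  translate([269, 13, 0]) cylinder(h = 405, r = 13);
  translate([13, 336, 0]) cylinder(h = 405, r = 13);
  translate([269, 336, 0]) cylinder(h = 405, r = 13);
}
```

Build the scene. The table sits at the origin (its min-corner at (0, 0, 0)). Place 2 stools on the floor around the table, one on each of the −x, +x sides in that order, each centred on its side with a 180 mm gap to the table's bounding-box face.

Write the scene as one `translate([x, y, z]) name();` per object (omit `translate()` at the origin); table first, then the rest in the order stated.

table();
translate([-462, 189, 0]) stool();
translate([1388, 189, 0]) stool();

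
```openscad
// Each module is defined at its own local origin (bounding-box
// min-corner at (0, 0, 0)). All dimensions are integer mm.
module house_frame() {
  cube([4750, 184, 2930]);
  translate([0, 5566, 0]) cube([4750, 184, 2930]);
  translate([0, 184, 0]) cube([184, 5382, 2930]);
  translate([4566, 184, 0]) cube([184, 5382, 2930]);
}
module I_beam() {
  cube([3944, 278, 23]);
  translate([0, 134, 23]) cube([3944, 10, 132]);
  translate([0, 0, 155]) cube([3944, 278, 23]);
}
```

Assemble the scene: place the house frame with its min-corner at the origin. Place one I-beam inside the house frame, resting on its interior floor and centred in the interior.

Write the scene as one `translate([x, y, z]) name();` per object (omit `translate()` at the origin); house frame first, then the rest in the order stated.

house_frame();
translate([403, 2736, 0]) I_beam();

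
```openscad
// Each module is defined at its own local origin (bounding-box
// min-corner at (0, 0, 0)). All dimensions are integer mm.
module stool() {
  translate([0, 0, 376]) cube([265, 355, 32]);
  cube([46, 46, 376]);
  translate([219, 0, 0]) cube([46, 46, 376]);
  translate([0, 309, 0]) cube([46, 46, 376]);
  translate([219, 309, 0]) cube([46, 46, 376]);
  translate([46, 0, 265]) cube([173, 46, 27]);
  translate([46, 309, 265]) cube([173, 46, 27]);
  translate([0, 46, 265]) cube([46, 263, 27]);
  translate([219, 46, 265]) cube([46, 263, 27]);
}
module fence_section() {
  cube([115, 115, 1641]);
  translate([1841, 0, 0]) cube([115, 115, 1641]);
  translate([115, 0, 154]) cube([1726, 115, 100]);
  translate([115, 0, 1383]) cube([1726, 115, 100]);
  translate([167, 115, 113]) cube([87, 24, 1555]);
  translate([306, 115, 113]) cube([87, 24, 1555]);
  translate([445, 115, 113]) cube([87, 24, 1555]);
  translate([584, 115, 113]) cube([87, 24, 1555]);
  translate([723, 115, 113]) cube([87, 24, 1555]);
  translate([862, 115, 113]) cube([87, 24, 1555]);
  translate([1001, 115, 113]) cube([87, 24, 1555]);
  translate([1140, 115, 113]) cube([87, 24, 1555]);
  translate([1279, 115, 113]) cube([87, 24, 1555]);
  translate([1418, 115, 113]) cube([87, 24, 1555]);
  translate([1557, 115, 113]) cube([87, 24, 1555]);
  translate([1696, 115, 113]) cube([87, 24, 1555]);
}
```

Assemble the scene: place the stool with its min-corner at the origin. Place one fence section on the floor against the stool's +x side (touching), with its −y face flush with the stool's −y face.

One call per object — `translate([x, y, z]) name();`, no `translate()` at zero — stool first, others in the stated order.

stool();
translate([265, 0, 0]) fence_section();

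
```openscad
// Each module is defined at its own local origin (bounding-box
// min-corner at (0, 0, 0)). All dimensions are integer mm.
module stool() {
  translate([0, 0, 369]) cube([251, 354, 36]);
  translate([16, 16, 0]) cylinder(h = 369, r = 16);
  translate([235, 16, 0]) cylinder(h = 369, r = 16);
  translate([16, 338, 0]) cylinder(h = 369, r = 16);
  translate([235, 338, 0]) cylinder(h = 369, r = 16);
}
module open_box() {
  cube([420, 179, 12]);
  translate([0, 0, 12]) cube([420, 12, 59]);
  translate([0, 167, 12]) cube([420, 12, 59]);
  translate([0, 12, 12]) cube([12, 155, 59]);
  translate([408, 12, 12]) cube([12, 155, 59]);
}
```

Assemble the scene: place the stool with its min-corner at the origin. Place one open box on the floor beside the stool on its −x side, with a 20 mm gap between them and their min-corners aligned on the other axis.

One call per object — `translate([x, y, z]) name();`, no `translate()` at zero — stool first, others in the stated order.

stool();
translate([-440, 0, 0]) open_box();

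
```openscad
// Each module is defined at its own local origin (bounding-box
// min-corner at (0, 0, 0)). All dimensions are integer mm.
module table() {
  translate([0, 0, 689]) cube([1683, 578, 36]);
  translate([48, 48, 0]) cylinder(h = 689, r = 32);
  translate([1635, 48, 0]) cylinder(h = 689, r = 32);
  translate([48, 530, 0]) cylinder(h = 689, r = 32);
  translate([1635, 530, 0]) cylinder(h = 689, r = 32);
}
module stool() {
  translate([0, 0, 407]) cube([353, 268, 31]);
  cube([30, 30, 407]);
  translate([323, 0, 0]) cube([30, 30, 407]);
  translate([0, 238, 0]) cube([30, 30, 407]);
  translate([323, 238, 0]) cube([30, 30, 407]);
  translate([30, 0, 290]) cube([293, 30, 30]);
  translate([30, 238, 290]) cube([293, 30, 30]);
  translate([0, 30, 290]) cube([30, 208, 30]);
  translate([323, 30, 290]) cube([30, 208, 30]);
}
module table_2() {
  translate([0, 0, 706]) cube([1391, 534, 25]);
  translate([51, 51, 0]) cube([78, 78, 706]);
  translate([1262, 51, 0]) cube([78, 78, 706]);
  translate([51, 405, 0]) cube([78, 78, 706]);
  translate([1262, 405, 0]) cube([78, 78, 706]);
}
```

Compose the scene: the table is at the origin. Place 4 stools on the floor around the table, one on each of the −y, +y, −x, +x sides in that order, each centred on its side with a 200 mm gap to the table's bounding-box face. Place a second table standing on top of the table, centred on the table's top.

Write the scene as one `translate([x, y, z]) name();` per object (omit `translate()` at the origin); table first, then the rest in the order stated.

table();
translate([665, -468, 0]) stool();
translate([665, 778, 0]) stool();
translate([-553, 155, 0]) stool();
translate([1883, 155, 0]) stool();
translate([146, 22, 725]) table_2();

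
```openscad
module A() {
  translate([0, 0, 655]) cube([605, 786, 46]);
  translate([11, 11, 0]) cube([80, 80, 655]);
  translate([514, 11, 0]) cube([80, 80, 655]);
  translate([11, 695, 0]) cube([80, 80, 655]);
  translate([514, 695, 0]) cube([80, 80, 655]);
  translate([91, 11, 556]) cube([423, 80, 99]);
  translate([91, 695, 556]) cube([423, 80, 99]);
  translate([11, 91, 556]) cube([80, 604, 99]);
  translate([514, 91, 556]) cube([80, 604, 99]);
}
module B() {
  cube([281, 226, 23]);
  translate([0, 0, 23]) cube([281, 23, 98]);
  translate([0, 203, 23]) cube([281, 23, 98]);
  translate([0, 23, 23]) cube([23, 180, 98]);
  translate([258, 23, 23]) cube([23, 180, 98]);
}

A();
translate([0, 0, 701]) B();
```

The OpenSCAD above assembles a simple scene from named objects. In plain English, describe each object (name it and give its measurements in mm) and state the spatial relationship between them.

A is a table: top 605 mm (x) × 786 mm (y), 46 mm thick, upper face at z = 701 mm, on four 80×80 mm square legs, each inset 11 mm from the nearest pair of top edges, running from z = 0 to the bottom of the top. Four apron rails, 80 mm thick and 99 mm tall, run between adjacent legs with their top edges flush with the underside of the top and their outer faces flush with the legs' outer faces.

B is an open-topped rectangular box: outside dimensions 281×226×121 mm, with a uniform wall and base thickness of 23 mm. The base is a full 281×226 slab on the floor; four walls sit on top of the base. The front and back walls (the −y and +y sides) span the full width; the two side walls fit between them.

The open box is on top of the table.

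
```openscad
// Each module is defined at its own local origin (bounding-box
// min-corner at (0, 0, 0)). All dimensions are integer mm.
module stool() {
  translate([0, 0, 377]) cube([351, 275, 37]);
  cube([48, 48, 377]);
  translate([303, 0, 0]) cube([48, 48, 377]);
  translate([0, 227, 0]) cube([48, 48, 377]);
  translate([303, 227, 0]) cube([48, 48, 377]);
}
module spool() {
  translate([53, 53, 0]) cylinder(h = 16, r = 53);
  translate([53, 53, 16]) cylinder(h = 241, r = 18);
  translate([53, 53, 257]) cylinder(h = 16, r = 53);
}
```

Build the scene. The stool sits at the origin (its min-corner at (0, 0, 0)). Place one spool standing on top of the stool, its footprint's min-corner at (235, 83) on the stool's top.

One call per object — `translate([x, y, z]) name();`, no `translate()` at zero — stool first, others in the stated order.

stool();
translate([235, 83, 414]) spool();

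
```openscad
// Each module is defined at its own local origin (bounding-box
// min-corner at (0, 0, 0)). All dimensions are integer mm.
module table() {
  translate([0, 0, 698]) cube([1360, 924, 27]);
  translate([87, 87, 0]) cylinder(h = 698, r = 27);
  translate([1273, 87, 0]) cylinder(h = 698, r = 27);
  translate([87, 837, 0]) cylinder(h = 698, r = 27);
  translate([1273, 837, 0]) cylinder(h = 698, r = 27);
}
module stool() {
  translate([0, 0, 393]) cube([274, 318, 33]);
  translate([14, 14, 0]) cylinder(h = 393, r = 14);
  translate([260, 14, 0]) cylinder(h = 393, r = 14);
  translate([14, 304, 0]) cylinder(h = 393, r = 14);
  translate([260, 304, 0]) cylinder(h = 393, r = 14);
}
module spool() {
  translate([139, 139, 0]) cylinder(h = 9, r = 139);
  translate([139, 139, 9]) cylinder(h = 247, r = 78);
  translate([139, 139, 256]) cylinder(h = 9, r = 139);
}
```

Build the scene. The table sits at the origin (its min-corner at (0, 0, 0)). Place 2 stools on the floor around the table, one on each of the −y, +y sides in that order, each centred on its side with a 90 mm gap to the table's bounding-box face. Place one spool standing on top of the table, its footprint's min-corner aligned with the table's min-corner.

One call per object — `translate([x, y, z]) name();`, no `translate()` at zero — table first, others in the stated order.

table();
translate([543, -408, 0]) stool();
translate([543, 1014, 0]) stool();
translate([0, 0, 725]) spool();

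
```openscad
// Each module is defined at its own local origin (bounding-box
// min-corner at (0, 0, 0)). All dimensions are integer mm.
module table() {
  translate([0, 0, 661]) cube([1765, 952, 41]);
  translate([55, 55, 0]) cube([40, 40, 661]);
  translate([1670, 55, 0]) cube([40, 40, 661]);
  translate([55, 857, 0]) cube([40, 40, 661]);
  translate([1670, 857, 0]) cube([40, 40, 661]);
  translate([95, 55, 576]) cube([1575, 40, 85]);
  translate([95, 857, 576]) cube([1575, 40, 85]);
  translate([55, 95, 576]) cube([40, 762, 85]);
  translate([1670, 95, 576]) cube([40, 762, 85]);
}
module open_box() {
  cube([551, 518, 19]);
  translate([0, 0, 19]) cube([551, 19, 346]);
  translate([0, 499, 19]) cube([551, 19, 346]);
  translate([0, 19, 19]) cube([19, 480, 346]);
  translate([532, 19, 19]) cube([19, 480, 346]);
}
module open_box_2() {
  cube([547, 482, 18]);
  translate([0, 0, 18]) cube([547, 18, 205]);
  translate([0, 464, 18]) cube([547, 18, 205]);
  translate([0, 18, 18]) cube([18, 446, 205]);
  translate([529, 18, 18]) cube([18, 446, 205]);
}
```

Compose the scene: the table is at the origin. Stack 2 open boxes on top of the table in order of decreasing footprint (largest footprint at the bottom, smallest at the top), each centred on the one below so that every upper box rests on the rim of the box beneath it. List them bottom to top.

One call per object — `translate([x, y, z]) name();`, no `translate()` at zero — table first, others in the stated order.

table();
translate([607, 217, 702]) open_box();
translate([609, 235, 1067]) open_box_2();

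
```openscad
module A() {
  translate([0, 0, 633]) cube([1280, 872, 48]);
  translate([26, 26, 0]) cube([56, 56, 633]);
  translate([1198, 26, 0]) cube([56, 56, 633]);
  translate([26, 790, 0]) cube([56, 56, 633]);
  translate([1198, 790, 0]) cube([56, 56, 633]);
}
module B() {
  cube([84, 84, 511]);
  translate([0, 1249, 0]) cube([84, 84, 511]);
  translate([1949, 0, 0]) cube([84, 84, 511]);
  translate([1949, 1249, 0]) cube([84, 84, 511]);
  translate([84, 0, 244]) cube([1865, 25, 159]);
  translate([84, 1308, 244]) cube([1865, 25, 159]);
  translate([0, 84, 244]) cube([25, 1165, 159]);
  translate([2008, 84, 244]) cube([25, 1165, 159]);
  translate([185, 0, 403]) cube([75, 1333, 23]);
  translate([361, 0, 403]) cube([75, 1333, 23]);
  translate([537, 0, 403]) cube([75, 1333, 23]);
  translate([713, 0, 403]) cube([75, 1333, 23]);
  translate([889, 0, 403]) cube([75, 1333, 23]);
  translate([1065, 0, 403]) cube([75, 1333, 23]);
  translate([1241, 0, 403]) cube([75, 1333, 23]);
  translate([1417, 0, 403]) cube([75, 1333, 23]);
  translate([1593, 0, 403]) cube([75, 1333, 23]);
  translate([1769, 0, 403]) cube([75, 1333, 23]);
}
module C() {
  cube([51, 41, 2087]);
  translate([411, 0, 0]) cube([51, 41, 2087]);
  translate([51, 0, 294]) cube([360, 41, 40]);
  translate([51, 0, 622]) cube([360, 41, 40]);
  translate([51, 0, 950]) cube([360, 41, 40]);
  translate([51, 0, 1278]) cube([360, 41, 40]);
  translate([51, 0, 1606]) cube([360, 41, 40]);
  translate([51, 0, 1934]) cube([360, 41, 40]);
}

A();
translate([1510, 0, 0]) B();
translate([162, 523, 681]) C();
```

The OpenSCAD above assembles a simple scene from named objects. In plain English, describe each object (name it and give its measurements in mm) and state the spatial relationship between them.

A is a rectangular dining table. The top is 1280×872×48 mm with its upper surface at z = 681 mm. It stands on four 56×56 mm square legs, each inset 26 mm from the nearest pair of top edges, running from the floor to the underside of the top.

B is a bed frame 2033 mm long (x) by 1333 mm wide (y). Four 84×84 mm corner posts, 511 mm tall, at the corners of the footprint. Four rails of 25 mm thickness and 159 mm height run between adjacent posts with their undersides at z = 244 mm, their outer faces flush with the outside of the frame (the two x-running rails run between the posts' inner faces; the two y-running rails run between the posts' inner faces). 10 slats, each 75 mm wide (x) and 23 mm thick, lie across the top of the two x-running rails, running the full 1333 mm width of the frame in y; the slats are evenly spaced along x between the inner faces of the end posts with equal gaps (rounded down to the nearest mm) at the −x end and between each pair — any rounding remainder accumulates at the +x end.

C is a straight ladder. Two 51×41 mm vertical rails, 2087 mm tall, stand 462 mm apart (outside-to-outside) with their front faces coplanar on the −y side. 6 rungs, each 41 mm deep and 40 mm tall, span between the inner faces of the rails, front faces flush with the rails. The lowest rung's underside is at z = 294 mm and rungs are spaced 328 mm apart (underside to underside).

The bed frame is on the floor beside the table on its +x side. The ladder is on top of the table.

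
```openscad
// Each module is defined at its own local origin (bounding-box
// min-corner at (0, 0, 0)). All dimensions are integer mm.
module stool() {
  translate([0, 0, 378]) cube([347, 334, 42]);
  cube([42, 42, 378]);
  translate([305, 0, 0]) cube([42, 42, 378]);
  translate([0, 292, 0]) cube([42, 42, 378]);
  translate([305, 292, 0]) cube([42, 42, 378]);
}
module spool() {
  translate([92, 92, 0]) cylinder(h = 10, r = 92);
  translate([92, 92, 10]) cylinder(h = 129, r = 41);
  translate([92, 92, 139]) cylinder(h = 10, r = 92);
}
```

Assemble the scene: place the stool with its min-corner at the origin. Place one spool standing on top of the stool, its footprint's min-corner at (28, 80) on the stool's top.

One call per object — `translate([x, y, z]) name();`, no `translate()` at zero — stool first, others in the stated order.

stool();
translate([28, 80, 420]) spool();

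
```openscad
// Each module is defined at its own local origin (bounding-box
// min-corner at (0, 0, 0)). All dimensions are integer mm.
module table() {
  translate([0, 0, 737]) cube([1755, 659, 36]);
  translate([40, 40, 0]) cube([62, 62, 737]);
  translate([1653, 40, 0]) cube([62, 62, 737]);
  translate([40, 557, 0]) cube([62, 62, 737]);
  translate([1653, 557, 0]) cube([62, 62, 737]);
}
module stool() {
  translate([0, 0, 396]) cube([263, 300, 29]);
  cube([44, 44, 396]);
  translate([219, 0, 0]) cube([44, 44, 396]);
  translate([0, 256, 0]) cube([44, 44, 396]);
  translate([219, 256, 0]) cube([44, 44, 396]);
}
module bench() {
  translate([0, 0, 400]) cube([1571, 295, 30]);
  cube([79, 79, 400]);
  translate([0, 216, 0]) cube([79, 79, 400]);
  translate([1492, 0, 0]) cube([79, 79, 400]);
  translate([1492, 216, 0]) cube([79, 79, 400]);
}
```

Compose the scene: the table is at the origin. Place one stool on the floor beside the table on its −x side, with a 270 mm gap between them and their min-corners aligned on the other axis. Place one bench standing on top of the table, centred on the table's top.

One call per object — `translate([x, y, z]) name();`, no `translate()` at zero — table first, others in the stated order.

table();
translate([-533, 0, 0]) stool();
translate([92, 182, 773]) bench();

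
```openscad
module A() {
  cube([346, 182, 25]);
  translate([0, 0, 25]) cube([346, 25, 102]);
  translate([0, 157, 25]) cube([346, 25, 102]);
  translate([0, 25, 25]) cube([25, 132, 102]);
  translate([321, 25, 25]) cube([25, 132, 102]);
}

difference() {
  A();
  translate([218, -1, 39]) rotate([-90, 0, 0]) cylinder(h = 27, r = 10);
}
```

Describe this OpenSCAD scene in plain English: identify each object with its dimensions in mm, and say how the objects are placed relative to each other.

A is an open storage box with external size 346×182×127 mm and wall thickness 25 mm (the base is also 25 mm thick). The base covers the whole footprint; the four walls stand on the base, with the y-facing walls full-width and the x-facing walls fitting between their inner faces.

The open box has a circular hole of radius 10 mm through its front wall, centred at (x = 218, z = 39).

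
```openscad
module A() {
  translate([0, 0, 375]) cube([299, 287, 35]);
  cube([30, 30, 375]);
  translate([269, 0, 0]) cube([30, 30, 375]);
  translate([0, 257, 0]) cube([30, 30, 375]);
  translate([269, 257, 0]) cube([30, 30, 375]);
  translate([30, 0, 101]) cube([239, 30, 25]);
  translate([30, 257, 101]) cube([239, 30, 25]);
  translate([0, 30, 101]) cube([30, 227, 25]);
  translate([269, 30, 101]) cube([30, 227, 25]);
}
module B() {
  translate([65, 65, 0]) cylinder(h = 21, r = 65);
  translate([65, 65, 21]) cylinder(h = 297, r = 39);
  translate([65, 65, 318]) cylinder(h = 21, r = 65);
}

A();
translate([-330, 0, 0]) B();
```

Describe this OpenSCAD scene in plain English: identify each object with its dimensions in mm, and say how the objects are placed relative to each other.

A is a four-legged stool. The seat is a 299×287×35 mm slab whose top surface is at z = 410 mm; four square legs, each 30×30 mm in cross-section, run from the floor (z = 0) to the underside of the seat, each flush with a corner of the seat. Four stretchers, 30 mm wide and 25 mm tall, connect adjacent legs with their undersides at z = 101 mm, each running between the inner faces of the legs it joins and aligned with the legs' outer faces on the other axis.

B is a spool: two coaxial disc flanges of radius 65 mm and thickness 21 mm, joined by a core cylinder of radius 39 mm and height 297 mm. The lower flange rests on z = 0 and the three cylinders share a vertical axis.

The spool is on the floor beside the stool on its −x side.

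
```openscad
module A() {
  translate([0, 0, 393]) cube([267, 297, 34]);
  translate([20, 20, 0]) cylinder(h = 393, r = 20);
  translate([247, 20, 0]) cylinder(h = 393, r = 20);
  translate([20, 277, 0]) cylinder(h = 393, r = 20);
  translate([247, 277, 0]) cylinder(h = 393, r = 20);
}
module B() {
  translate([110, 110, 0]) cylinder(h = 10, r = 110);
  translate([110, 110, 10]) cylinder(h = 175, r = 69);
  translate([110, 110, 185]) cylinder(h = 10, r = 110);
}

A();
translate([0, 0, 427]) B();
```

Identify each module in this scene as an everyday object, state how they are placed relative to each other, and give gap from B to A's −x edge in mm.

A is a stool. B is a spool. The spool is on top of the stool. The gap from the spool to the stool's −x edge is 0 mm.

The spool's min-x is at 0; the stool's min-x is 0; gap = 0 mm.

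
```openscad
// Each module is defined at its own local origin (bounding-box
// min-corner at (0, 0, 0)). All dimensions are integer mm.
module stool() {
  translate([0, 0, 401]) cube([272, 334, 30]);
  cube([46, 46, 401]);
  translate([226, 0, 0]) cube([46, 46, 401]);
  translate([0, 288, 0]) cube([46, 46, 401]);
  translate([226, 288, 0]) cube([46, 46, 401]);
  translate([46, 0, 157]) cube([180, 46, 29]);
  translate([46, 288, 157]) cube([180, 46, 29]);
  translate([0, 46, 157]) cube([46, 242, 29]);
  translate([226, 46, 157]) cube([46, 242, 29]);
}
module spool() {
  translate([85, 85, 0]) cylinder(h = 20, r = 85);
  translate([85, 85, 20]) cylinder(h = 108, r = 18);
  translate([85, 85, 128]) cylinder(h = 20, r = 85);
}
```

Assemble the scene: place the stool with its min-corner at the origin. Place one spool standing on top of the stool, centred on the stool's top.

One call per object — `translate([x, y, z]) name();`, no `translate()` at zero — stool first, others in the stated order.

stool();
translate([51, 82, 431]) spool();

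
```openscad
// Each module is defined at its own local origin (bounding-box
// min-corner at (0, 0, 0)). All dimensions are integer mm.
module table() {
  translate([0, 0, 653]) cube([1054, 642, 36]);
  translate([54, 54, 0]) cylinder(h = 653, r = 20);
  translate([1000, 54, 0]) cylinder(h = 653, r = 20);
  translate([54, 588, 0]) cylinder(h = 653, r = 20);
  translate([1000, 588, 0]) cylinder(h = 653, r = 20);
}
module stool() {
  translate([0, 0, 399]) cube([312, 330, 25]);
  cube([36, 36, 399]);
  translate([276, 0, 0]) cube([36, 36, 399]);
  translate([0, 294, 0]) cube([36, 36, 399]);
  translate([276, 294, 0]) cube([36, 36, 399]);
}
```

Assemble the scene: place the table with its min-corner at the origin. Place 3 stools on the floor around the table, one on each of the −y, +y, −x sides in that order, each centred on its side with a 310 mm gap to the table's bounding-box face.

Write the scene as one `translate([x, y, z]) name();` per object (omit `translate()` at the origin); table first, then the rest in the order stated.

table();
translate([371, -640, 0]) stool();
translate([371, 952, 0]) stool();
translate([-622, 156, 0]) stool();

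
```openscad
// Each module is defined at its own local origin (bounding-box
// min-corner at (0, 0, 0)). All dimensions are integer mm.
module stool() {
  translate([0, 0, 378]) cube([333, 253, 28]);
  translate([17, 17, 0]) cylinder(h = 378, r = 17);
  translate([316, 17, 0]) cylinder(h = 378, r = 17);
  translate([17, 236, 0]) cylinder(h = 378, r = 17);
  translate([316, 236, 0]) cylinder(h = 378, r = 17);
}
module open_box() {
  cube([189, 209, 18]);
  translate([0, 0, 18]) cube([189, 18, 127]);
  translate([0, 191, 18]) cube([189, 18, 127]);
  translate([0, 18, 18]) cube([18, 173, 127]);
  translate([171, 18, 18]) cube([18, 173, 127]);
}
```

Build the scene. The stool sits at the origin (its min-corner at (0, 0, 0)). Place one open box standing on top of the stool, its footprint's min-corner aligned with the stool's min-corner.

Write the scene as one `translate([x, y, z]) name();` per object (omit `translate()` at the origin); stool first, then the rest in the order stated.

stool();
translate([0, 0, 406]) open_box();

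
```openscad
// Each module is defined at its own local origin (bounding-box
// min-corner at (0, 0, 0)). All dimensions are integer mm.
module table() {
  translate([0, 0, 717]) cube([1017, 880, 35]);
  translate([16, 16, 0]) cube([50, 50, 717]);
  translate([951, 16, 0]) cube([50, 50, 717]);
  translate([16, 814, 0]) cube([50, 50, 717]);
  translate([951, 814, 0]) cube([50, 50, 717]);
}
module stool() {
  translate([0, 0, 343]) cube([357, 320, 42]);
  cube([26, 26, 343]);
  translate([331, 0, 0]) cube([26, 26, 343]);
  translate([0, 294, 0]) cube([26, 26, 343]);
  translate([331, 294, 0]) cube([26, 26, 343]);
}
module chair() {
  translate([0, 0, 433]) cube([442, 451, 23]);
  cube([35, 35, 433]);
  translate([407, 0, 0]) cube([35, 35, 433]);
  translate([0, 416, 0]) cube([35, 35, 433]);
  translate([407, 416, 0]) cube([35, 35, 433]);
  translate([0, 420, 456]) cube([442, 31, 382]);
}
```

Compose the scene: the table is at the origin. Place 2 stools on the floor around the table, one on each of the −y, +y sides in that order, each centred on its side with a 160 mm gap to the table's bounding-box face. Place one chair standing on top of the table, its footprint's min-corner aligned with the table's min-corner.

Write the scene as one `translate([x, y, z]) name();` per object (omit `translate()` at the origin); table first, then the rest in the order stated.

table();
translate([330, -480, 0]) stool();
translate([330, 1040, 0]) stool();
translate([0, 0, 752]) chair();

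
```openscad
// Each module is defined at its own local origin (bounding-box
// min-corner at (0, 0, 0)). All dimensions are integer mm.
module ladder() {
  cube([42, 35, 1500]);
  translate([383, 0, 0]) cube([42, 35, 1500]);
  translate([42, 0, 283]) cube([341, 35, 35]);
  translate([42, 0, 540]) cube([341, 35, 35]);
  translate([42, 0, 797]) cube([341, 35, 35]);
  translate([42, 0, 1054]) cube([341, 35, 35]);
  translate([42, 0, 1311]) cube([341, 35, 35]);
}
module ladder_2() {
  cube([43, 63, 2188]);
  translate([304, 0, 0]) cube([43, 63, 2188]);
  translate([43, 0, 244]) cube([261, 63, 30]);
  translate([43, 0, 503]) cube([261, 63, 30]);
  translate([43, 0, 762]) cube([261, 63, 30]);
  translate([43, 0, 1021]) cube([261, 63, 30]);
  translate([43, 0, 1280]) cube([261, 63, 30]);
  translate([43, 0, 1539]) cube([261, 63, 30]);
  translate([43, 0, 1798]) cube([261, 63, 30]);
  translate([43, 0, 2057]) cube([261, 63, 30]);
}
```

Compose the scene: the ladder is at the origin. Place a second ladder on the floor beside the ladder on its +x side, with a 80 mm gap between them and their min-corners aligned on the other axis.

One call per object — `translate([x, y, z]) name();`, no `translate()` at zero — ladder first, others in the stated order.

ladder();
translate([505, 0, 0]) ladder_2();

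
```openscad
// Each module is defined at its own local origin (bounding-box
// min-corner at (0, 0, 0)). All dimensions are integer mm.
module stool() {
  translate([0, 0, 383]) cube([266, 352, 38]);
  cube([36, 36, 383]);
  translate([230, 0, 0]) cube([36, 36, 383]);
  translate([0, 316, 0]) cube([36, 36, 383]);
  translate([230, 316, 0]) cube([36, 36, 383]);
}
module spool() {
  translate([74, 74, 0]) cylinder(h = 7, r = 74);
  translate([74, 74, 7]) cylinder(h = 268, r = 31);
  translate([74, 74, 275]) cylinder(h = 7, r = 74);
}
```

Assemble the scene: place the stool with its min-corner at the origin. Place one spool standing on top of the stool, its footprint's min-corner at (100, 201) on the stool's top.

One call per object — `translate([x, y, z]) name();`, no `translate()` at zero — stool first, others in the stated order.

stool();
translate([100, 201, 421]) spool();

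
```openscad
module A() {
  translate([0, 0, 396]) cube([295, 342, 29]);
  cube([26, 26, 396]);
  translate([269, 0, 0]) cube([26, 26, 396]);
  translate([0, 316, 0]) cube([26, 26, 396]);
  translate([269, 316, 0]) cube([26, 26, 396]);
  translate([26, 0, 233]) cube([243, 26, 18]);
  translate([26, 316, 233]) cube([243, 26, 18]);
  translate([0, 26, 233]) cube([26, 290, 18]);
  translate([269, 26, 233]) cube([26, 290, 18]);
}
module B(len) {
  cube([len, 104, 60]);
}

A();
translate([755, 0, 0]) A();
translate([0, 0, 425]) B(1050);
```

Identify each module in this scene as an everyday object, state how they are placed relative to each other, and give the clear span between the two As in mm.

Second stool starts at x = 755; first ends at x = 295; clear span = 755 − 295 = 460 mm.

A is a stool. B is a beam. A beam spans the tops of two stools. The clear span between the two stools is 460 mm.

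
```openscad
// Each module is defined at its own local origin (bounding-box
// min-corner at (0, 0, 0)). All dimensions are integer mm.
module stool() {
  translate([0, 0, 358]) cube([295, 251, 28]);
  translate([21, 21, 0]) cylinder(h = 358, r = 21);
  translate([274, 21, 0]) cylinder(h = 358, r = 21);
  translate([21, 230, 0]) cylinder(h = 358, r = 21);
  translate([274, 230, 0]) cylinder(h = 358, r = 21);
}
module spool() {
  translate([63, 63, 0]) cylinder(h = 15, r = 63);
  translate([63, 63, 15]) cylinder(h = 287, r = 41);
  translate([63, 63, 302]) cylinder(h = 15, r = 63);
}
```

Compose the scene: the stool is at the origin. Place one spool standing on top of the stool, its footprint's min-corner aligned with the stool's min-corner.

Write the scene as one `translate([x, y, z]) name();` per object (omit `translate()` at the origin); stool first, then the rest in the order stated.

stool();
translate([0, 0, 386]) spool();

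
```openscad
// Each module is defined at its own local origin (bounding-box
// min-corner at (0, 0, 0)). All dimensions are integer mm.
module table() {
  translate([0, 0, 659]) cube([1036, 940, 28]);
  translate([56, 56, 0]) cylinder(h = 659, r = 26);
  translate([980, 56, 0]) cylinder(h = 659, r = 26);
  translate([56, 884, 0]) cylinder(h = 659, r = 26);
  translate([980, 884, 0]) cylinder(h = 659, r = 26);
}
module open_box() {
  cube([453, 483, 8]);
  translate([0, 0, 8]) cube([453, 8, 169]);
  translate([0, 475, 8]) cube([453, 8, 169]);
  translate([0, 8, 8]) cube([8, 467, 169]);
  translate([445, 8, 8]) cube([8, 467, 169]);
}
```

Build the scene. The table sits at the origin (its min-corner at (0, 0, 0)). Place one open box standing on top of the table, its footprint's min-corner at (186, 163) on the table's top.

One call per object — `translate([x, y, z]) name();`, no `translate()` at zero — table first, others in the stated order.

table();
translate([186, 163, 687]) open_box();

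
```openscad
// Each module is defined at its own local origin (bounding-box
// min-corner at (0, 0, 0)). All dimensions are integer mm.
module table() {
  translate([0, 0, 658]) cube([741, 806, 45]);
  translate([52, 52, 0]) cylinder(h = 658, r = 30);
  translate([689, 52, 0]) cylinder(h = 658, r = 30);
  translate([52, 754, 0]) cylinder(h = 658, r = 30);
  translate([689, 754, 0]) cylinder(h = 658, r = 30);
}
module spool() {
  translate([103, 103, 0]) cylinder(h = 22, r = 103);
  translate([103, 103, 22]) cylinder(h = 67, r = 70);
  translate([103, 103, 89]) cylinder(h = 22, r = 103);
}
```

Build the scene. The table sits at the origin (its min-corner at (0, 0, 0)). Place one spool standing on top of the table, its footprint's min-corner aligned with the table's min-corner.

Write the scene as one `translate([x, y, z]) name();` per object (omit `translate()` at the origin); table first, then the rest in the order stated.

table();
translate([0, 0, 703]) spool();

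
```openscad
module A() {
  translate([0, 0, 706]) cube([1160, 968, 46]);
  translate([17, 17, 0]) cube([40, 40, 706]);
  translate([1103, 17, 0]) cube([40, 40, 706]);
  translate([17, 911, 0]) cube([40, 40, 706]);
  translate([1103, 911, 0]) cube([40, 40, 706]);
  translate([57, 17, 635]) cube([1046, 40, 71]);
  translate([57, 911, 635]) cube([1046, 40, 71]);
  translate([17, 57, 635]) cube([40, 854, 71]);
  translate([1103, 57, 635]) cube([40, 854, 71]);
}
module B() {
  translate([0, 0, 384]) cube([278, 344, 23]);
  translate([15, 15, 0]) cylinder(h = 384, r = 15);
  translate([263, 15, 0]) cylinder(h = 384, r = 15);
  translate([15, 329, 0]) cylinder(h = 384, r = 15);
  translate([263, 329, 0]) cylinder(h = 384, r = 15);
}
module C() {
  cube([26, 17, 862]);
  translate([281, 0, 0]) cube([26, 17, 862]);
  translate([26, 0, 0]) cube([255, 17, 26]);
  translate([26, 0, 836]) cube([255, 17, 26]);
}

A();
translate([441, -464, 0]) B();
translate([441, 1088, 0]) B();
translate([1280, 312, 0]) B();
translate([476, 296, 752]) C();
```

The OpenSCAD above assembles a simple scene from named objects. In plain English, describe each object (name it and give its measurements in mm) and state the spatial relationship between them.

A is a table: top 1160 mm (x) × 968 mm (y), 46 mm thick, upper face at z = 752 mm, on four 40×40 mm square legs, each inset 17 mm from the nearest pair of top edges, running from z = 0 to the bottom of the top. Four apron rails, 40 mm thick and 71 mm tall, run between adjacent legs with their top edges flush with the underside of the top and their outer faces flush with the legs' outer faces.

B is a four-legged stool. The seat is 278×344 mm, 23 mm thick, top at z = 407 mm. It stands on four round legs, each 30 mm in diameter, from z = 0 to the seat underside, each leg's axis is inset half a diameter from the nearest pair of seat edges (so the leg's bounding box is flush with the corner).

C is a rectangular picture frame lying in the x–z plane (depth along y). The opening is 255 mm wide (x) by 810 mm tall (z), surrounded by a border 26 mm wide on all four sides. The frame is 17 mm deep and is made of two full-height vertical stiles with two horizontal rails fitted between them.

Three stools sit around the table at the −y, +y, +x sides. The picture frame is on top of the table.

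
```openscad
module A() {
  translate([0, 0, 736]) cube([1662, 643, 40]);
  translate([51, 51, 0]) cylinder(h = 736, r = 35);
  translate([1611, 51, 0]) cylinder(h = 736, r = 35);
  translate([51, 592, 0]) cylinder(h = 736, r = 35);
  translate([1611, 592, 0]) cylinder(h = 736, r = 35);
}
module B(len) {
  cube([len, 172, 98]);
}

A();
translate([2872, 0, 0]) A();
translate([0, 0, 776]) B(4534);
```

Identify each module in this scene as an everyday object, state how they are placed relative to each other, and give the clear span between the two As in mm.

Second table starts at x = 2872; first ends at x = 1662; clear span = 2872 − 1662 = 1210 mm.

A is a table. B is a beam. A beam spans the tops of two tables. The clear span between the two tables is 1210 mm.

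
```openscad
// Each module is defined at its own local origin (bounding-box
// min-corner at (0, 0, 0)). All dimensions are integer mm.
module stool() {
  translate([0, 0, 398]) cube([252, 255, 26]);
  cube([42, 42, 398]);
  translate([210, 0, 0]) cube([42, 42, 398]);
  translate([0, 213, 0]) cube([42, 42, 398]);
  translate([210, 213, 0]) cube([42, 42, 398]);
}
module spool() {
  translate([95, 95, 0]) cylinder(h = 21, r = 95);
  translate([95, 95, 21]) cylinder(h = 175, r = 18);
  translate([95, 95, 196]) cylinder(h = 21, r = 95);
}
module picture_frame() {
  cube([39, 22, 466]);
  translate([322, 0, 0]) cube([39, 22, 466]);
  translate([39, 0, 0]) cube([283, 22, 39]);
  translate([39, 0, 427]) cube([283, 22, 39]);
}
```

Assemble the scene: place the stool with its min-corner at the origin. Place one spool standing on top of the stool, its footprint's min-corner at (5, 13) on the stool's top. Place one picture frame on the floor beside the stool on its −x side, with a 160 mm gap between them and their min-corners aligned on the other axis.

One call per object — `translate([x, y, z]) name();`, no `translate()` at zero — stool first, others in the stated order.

stool();
translate([5, 13, 424]) spool();
translate([-521, 0, 0]) picture_frame();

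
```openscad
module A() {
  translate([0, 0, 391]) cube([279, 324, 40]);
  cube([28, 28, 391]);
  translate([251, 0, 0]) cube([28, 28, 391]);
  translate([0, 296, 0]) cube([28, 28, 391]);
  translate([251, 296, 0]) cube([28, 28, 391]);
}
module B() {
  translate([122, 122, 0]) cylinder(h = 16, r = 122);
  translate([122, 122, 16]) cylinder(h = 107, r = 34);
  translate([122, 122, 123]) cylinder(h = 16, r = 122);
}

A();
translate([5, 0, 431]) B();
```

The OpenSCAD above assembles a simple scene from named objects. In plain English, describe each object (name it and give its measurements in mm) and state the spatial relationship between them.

A is a four-legged stool. The seat is 279×324 mm, 40 mm thick, top at z = 431 mm. It stands on four square legs, each 28×28 mm in cross-section, from z = 0 to the seat underside, each flush with a corner of the seat.

B is a spool: two coaxial disc flanges of radius 122 mm and thickness 16 mm, joined by a core cylinder of radius 34 mm and height 107 mm. The lower flange rests on z = 0 and the three cylinders share a vertical axis.

The spool is on top of the stool.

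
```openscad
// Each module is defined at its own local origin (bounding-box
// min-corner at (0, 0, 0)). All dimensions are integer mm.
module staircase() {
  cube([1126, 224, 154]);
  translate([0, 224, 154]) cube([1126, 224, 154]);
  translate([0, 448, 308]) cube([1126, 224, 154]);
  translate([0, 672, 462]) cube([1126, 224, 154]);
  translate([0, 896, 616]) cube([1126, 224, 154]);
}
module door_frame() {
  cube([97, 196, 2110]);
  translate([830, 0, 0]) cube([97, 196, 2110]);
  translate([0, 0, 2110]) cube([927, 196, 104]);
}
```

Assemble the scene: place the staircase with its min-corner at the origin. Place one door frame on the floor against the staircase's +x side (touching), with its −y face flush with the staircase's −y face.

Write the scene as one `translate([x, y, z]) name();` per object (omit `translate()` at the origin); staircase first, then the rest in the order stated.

staircase();
translate([1126, 0, 0]) door_frame();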